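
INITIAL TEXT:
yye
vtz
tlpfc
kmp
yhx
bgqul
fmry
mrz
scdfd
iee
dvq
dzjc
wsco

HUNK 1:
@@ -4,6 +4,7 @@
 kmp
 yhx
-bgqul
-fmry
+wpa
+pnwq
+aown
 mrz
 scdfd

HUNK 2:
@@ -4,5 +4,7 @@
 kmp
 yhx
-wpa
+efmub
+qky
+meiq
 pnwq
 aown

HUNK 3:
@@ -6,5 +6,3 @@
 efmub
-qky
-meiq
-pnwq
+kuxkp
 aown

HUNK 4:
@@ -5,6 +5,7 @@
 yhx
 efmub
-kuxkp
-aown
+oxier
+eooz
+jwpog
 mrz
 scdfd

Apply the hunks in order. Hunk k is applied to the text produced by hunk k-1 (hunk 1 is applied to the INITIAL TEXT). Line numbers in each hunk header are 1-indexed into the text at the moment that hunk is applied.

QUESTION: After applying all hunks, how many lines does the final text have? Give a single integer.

Hunk 1: at line 4 remove [bgqul,fmry] add [wpa,pnwq,aown] -> 14 lines: yye vtz tlpfc kmp yhx wpa pnwq aown mrz scdfd iee dvq dzjc wsco
Hunk 2: at line 4 remove [wpa] add [efmub,qky,meiq] -> 16 lines: yye vtz tlpfc kmp yhx efmub qky meiq pnwq aown mrz scdfd iee dvq dzjc wsco
Hunk 3: at line 6 remove [qky,meiq,pnwq] add [kuxkp] -> 14 lines: yye vtz tlpfc kmp yhx efmub kuxkp aown mrz scdfd iee dvq dzjc wsco
Hunk 4: at line 5 remove [kuxkp,aown] add [oxier,eooz,jwpog] -> 15 lines: yye vtz tlpfc kmp yhx efmub oxier eooz jwpog mrz scdfd iee dvq dzjc wsco
Final line count: 15

Answer: 15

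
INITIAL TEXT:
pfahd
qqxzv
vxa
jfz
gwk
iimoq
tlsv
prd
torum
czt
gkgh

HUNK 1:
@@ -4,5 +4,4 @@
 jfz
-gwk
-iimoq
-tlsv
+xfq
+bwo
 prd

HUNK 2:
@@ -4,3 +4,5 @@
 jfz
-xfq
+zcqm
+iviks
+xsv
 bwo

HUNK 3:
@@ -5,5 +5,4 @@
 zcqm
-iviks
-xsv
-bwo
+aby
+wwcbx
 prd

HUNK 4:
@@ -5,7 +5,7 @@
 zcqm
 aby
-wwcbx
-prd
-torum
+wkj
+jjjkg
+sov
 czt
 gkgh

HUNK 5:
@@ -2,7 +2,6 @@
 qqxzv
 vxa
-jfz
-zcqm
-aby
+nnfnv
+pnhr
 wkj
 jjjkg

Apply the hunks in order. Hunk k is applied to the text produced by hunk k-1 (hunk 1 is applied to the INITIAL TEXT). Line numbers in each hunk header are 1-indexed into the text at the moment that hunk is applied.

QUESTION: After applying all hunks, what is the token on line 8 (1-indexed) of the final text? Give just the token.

Answer: sov

Derivation:
Hunk 1: at line 4 remove [gwk,iimoq,tlsv] add [xfq,bwo] -> 10 lines: pfahd qqxzv vxa jfz xfq bwo prd torum czt gkgh
Hunk 2: at line 4 remove [xfq] add [zcqm,iviks,xsv] -> 12 lines: pfahd qqxzv vxa jfz zcqm iviks xsv bwo prd torum czt gkgh
Hunk 3: at line 5 remove [iviks,xsv,bwo] add [aby,wwcbx] -> 11 lines: pfahd qqxzv vxa jfz zcqm aby wwcbx prd torum czt gkgh
Hunk 4: at line 5 remove [wwcbx,prd,torum] add [wkj,jjjkg,sov] -> 11 lines: pfahd qqxzv vxa jfz zcqm aby wkj jjjkg sov czt gkgh
Hunk 5: at line 2 remove [jfz,zcqm,aby] add [nnfnv,pnhr] -> 10 lines: pfahd qqxzv vxa nnfnv pnhr wkj jjjkg sov czt gkgh
Final line 8: sov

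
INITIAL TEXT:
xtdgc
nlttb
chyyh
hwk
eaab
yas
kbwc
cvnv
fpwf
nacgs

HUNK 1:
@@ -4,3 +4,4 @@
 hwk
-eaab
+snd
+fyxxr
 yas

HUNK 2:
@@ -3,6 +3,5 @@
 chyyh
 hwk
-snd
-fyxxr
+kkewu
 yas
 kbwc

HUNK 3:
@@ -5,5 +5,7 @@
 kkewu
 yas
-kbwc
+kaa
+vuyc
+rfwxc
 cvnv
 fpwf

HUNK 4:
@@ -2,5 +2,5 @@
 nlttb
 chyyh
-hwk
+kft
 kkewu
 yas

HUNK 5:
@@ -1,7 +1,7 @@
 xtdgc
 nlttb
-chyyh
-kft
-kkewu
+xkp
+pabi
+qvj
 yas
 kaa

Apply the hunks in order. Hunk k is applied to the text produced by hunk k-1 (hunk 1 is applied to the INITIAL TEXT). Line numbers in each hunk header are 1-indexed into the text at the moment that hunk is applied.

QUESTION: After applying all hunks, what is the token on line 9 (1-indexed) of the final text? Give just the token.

Hunk 1: at line 4 remove [eaab] add [snd,fyxxr] -> 11 lines: xtdgc nlttb chyyh hwk snd fyxxr yas kbwc cvnv fpwf nacgs
Hunk 2: at line 3 remove [snd,fyxxr] add [kkewu] -> 10 lines: xtdgc nlttb chyyh hwk kkewu yas kbwc cvnv fpwf nacgs
Hunk 3: at line 5 remove [kbwc] add [kaa,vuyc,rfwxc] -> 12 lines: xtdgc nlttb chyyh hwk kkewu yas kaa vuyc rfwxc cvnv fpwf nacgs
Hunk 4: at line 2 remove [hwk] add [kft] -> 12 lines: xtdgc nlttb chyyh kft kkewu yas kaa vuyc rfwxc cvnv fpwf nacgs
Hunk 5: at line 1 remove [chyyh,kft,kkewu] add [xkp,pabi,qvj] -> 12 lines: xtdgc nlttb xkp pabi qvj yas kaa vuyc rfwxc cvnv fpwf nacgs
Final line 9: rfwxc

Answer: rfwxc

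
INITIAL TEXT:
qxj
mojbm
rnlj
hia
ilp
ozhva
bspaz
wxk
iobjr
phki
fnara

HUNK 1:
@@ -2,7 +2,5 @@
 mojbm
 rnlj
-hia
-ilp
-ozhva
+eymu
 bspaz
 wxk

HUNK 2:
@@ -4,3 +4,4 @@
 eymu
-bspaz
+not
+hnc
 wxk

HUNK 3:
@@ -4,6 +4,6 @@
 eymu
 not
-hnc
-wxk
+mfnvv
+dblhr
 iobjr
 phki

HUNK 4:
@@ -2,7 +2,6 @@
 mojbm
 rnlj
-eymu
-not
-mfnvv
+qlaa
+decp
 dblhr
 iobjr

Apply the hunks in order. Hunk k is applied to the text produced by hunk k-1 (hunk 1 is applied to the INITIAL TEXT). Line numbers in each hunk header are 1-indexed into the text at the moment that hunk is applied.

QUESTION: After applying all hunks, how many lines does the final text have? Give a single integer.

Answer: 9

Derivation:
Hunk 1: at line 2 remove [hia,ilp,ozhva] add [eymu] -> 9 lines: qxj mojbm rnlj eymu bspaz wxk iobjr phki fnara
Hunk 2: at line 4 remove [bspaz] add [not,hnc] -> 10 lines: qxj mojbm rnlj eymu not hnc wxk iobjr phki fnara
Hunk 3: at line 4 remove [hnc,wxk] add [mfnvv,dblhr] -> 10 lines: qxj mojbm rnlj eymu not mfnvv dblhr iobjr phki fnara
Hunk 4: at line 2 remove [eymu,not,mfnvv] add [qlaa,decp] -> 9 lines: qxj mojbm rnlj qlaa decp dblhr iobjr phki fnara
Final line count: 9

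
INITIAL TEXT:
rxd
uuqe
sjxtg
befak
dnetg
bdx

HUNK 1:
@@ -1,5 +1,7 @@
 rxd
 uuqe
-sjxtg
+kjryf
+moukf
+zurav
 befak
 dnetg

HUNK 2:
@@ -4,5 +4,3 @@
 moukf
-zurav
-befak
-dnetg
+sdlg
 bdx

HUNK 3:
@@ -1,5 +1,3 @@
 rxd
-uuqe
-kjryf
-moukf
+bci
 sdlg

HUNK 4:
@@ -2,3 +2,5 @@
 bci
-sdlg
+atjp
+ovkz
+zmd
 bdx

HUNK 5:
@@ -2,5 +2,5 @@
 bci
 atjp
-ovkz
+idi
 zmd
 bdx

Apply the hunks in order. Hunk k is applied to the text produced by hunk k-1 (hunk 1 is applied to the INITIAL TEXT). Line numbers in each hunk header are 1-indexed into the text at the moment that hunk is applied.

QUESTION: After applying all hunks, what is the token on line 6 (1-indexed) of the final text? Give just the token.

Answer: bdx

Derivation:
Hunk 1: at line 1 remove [sjxtg] add [kjryf,moukf,zurav] -> 8 lines: rxd uuqe kjryf moukf zurav befak dnetg bdx
Hunk 2: at line 4 remove [zurav,befak,dnetg] add [sdlg] -> 6 lines: rxd uuqe kjryf moukf sdlg bdx
Hunk 3: at line 1 remove [uuqe,kjryf,moukf] add [bci] -> 4 lines: rxd bci sdlg bdx
Hunk 4: at line 2 remove [sdlg] add [atjp,ovkz,zmd] -> 6 lines: rxd bci atjp ovkz zmd bdx
Hunk 5: at line 2 remove [ovkz] add [idi] -> 6 lines: rxd bci atjp idi zmd bdx
Final line 6: bdx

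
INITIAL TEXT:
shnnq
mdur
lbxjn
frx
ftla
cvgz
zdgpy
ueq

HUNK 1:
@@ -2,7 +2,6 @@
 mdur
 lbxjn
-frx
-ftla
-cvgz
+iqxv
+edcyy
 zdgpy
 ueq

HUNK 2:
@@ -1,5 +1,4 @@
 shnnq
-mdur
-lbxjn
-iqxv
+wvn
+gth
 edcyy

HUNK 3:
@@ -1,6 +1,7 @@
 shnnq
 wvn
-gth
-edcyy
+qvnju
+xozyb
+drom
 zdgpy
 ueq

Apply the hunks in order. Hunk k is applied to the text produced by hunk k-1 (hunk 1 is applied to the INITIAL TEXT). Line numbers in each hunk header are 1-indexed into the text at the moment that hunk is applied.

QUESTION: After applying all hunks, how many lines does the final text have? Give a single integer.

Hunk 1: at line 2 remove [frx,ftla,cvgz] add [iqxv,edcyy] -> 7 lines: shnnq mdur lbxjn iqxv edcyy zdgpy ueq
Hunk 2: at line 1 remove [mdur,lbxjn,iqxv] add [wvn,gth] -> 6 lines: shnnq wvn gth edcyy zdgpy ueq
Hunk 3: at line 1 remove [gth,edcyy] add [qvnju,xozyb,drom] -> 7 lines: shnnq wvn qvnju xozyb drom zdgpy ueq
Final line count: 7

Answer: 7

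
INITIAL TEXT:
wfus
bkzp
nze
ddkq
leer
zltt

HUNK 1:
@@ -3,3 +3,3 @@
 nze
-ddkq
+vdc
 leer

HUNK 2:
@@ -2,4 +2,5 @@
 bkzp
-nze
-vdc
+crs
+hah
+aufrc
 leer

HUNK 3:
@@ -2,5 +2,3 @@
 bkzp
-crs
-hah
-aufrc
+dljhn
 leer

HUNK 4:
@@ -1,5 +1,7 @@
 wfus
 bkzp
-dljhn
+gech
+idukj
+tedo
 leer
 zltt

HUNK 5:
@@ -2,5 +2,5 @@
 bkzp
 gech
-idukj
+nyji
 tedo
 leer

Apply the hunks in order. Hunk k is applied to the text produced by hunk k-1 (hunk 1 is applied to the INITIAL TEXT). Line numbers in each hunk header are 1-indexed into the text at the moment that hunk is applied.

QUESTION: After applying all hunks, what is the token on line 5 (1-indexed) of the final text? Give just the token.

Hunk 1: at line 3 remove [ddkq] add [vdc] -> 6 lines: wfus bkzp nze vdc leer zltt
Hunk 2: at line 2 remove [nze,vdc] add [crs,hah,aufrc] -> 7 lines: wfus bkzp crs hah aufrc leer zltt
Hunk 3: at line 2 remove [crs,hah,aufrc] add [dljhn] -> 5 lines: wfus bkzp dljhn leer zltt
Hunk 4: at line 1 remove [dljhn] add [gech,idukj,tedo] -> 7 lines: wfus bkzp gech idukj tedo leer zltt
Hunk 5: at line 2 remove [idukj] add [nyji] -> 7 lines: wfus bkzp gech nyji tedo leer zltt
Final line 5: tedo

Answer: tedo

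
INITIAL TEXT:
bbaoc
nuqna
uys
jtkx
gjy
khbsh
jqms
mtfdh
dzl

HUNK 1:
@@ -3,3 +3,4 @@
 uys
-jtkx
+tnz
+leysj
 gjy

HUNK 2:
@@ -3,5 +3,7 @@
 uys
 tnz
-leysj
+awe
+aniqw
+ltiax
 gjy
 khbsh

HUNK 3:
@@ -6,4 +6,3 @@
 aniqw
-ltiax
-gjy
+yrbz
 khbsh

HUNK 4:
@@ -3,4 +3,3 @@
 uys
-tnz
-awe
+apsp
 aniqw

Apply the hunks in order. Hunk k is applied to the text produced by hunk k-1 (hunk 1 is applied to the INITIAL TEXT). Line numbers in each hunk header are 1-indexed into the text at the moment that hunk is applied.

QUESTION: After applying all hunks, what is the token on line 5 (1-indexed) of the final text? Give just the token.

Hunk 1: at line 3 remove [jtkx] add [tnz,leysj] -> 10 lines: bbaoc nuqna uys tnz leysj gjy khbsh jqms mtfdh dzl
Hunk 2: at line 3 remove [leysj] add [awe,aniqw,ltiax] -> 12 lines: bbaoc nuqna uys tnz awe aniqw ltiax gjy khbsh jqms mtfdh dzl
Hunk 3: at line 6 remove [ltiax,gjy] add [yrbz] -> 11 lines: bbaoc nuqna uys tnz awe aniqw yrbz khbsh jqms mtfdh dzl
Hunk 4: at line 3 remove [tnz,awe] add [apsp] -> 10 lines: bbaoc nuqna uys apsp aniqw yrbz khbsh jqms mtfdh dzl
Final line 5: aniqw

Answer: aniqw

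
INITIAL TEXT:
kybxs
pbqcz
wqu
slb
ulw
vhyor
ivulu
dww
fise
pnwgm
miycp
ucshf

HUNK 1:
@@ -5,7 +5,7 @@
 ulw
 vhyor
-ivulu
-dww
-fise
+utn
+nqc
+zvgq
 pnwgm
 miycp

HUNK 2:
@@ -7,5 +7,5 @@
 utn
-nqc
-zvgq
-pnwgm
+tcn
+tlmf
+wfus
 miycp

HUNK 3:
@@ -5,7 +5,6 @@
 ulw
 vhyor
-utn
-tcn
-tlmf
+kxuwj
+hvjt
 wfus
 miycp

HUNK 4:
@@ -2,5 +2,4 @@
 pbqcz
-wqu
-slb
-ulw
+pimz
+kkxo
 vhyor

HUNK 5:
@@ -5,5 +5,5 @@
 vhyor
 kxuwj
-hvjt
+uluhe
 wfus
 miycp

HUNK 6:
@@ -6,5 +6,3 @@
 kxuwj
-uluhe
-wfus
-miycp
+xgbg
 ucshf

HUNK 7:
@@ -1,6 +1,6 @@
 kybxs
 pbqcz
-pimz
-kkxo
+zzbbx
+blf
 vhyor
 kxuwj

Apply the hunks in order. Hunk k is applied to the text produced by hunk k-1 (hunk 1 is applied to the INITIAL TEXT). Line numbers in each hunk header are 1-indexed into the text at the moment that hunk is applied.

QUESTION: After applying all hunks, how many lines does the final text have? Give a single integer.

Hunk 1: at line 5 remove [ivulu,dww,fise] add [utn,nqc,zvgq] -> 12 lines: kybxs pbqcz wqu slb ulw vhyor utn nqc zvgq pnwgm miycp ucshf
Hunk 2: at line 7 remove [nqc,zvgq,pnwgm] add [tcn,tlmf,wfus] -> 12 lines: kybxs pbqcz wqu slb ulw vhyor utn tcn tlmf wfus miycp ucshf
Hunk 3: at line 5 remove [utn,tcn,tlmf] add [kxuwj,hvjt] -> 11 lines: kybxs pbqcz wqu slb ulw vhyor kxuwj hvjt wfus miycp ucshf
Hunk 4: at line 2 remove [wqu,slb,ulw] add [pimz,kkxo] -> 10 lines: kybxs pbqcz pimz kkxo vhyor kxuwj hvjt wfus miycp ucshf
Hunk 5: at line 5 remove [hvjt] add [uluhe] -> 10 lines: kybxs pbqcz pimz kkxo vhyor kxuwj uluhe wfus miycp ucshf
Hunk 6: at line 6 remove [uluhe,wfus,miycp] add [xgbg] -> 8 lines: kybxs pbqcz pimz kkxo vhyor kxuwj xgbg ucshf
Hunk 7: at line 1 remove [pimz,kkxo] add [zzbbx,blf] -> 8 lines: kybxs pbqcz zzbbx blf vhyor kxuwj xgbg ucshf
Final line count: 8

Answer: 8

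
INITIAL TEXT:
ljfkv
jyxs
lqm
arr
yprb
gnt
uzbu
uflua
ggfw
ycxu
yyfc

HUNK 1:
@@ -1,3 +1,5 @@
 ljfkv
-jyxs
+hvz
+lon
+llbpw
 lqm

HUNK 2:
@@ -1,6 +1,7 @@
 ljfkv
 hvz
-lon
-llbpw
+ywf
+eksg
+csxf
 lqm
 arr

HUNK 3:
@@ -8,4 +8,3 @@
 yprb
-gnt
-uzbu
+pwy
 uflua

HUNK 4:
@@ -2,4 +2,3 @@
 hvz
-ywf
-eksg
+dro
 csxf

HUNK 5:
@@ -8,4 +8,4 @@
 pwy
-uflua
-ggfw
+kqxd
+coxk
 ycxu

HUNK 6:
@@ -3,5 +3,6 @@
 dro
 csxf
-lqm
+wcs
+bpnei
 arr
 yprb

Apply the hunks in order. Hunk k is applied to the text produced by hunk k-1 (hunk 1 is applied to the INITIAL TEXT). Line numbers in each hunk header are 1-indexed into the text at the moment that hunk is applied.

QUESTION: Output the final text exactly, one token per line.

Answer: ljfkv
hvz
dro
csxf
wcs
bpnei
arr
yprb
pwy
kqxd
coxk
ycxu
yyfc

Derivation:
Hunk 1: at line 1 remove [jyxs] add [hvz,lon,llbpw] -> 13 lines: ljfkv hvz lon llbpw lqm arr yprb gnt uzbu uflua ggfw ycxu yyfc
Hunk 2: at line 1 remove [lon,llbpw] add [ywf,eksg,csxf] -> 14 lines: ljfkv hvz ywf eksg csxf lqm arr yprb gnt uzbu uflua ggfw ycxu yyfc
Hunk 3: at line 8 remove [gnt,uzbu] add [pwy] -> 13 lines: ljfkv hvz ywf eksg csxf lqm arr yprb pwy uflua ggfw ycxu yyfc
Hunk 4: at line 2 remove [ywf,eksg] add [dro] -> 12 lines: ljfkv hvz dro csxf lqm arr yprb pwy uflua ggfw ycxu yyfc
Hunk 5: at line 8 remove [uflua,ggfw] add [kqxd,coxk] -> 12 lines: ljfkv hvz dro csxf lqm arr yprb pwy kqxd coxk ycxu yyfc
Hunk 6: at line 3 remove [lqm] add [wcs,bpnei] -> 13 lines: ljfkv hvz dro csxf wcs bpnei arr yprb pwy kqxd coxk ycxu yyfc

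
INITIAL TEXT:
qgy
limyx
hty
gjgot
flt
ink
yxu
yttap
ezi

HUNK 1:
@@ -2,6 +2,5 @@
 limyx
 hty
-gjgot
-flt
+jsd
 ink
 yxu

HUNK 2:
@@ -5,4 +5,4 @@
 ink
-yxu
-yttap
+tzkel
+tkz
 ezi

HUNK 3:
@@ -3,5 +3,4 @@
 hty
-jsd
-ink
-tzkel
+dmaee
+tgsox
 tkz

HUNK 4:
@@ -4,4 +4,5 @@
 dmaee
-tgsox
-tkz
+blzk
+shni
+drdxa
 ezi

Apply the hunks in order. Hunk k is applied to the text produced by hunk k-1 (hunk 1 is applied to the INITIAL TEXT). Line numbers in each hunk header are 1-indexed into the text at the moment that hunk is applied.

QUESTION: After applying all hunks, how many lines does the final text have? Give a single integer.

Answer: 8

Derivation:
Hunk 1: at line 2 remove [gjgot,flt] add [jsd] -> 8 lines: qgy limyx hty jsd ink yxu yttap ezi
Hunk 2: at line 5 remove [yxu,yttap] add [tzkel,tkz] -> 8 lines: qgy limyx hty jsd ink tzkel tkz ezi
Hunk 3: at line 3 remove [jsd,ink,tzkel] add [dmaee,tgsox] -> 7 lines: qgy limyx hty dmaee tgsox tkz ezi
Hunk 4: at line 4 remove [tgsox,tkz] add [blzk,shni,drdxa] -> 8 lines: qgy limyx hty dmaee blzk shni drdxa ezi
Final line count: 8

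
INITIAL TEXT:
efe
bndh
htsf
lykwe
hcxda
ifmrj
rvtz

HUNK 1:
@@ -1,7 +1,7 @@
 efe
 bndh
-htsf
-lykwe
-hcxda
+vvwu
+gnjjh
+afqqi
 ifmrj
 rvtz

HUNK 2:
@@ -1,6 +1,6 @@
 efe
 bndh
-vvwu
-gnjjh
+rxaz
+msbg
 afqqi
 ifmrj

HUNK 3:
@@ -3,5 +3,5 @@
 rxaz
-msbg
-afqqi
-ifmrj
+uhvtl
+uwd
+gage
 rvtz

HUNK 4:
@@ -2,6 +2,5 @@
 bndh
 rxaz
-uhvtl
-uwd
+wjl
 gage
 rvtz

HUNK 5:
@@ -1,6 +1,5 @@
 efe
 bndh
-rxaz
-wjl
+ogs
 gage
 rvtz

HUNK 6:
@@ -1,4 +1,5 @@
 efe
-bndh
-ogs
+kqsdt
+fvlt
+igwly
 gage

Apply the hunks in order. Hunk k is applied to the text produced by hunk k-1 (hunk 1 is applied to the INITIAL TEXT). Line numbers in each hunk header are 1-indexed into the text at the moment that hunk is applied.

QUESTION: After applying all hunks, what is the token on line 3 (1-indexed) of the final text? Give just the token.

Hunk 1: at line 1 remove [htsf,lykwe,hcxda] add [vvwu,gnjjh,afqqi] -> 7 lines: efe bndh vvwu gnjjh afqqi ifmrj rvtz
Hunk 2: at line 1 remove [vvwu,gnjjh] add [rxaz,msbg] -> 7 lines: efe bndh rxaz msbg afqqi ifmrj rvtz
Hunk 3: at line 3 remove [msbg,afqqi,ifmrj] add [uhvtl,uwd,gage] -> 7 lines: efe bndh rxaz uhvtl uwd gage rvtz
Hunk 4: at line 2 remove [uhvtl,uwd] add [wjl] -> 6 lines: efe bndh rxaz wjl gage rvtz
Hunk 5: at line 1 remove [rxaz,wjl] add [ogs] -> 5 lines: efe bndh ogs gage rvtz
Hunk 6: at line 1 remove [bndh,ogs] add [kqsdt,fvlt,igwly] -> 6 lines: efe kqsdt fvlt igwly gage rvtz
Final line 3: fvlt

Answer: fvlt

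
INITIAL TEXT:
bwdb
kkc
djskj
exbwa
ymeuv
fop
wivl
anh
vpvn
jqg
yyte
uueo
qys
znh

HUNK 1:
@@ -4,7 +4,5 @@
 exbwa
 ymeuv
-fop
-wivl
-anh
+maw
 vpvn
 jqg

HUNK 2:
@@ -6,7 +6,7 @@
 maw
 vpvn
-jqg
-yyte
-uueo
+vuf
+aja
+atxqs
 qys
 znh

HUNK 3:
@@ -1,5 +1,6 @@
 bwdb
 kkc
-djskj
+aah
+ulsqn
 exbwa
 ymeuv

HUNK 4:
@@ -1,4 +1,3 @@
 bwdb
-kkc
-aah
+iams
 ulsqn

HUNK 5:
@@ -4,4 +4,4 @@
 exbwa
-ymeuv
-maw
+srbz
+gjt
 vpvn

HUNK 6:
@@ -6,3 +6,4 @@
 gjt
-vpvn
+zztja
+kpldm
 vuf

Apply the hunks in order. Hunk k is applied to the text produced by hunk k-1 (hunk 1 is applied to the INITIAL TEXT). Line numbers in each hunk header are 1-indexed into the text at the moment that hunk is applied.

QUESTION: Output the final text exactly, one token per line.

Hunk 1: at line 4 remove [fop,wivl,anh] add [maw] -> 12 lines: bwdb kkc djskj exbwa ymeuv maw vpvn jqg yyte uueo qys znh
Hunk 2: at line 6 remove [jqg,yyte,uueo] add [vuf,aja,atxqs] -> 12 lines: bwdb kkc djskj exbwa ymeuv maw vpvn vuf aja atxqs qys znh
Hunk 3: at line 1 remove [djskj] add [aah,ulsqn] -> 13 lines: bwdb kkc aah ulsqn exbwa ymeuv maw vpvn vuf aja atxqs qys znh
Hunk 4: at line 1 remove [kkc,aah] add [iams] -> 12 lines: bwdb iams ulsqn exbwa ymeuv maw vpvn vuf aja atxqs qys znh
Hunk 5: at line 4 remove [ymeuv,maw] add [srbz,gjt] -> 12 lines: bwdb iams ulsqn exbwa srbz gjt vpvn vuf aja atxqs qys znh
Hunk 6: at line 6 remove [vpvn] add [zztja,kpldm] -> 13 lines: bwdb iams ulsqn exbwa srbz gjt zztja kpldm vuf aja atxqs qys znh

Answer: bwdb
iams
ulsqn
exbwa
srbz
gjt
zztja
kpldm
vuf
aja
atxqs
qys
znh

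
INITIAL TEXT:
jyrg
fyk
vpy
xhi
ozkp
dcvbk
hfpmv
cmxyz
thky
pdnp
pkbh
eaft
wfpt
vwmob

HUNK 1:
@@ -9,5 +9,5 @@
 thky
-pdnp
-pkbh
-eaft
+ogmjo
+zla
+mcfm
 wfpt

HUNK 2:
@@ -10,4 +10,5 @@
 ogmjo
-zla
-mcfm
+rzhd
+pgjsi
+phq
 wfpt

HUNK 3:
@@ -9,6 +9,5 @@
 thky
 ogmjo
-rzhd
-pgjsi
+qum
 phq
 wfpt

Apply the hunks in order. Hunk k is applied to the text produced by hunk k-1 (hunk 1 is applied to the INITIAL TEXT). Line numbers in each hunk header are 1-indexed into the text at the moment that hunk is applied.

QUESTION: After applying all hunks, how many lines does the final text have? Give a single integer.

Hunk 1: at line 9 remove [pdnp,pkbh,eaft] add [ogmjo,zla,mcfm] -> 14 lines: jyrg fyk vpy xhi ozkp dcvbk hfpmv cmxyz thky ogmjo zla mcfm wfpt vwmob
Hunk 2: at line 10 remove [zla,mcfm] add [rzhd,pgjsi,phq] -> 15 lines: jyrg fyk vpy xhi ozkp dcvbk hfpmv cmxyz thky ogmjo rzhd pgjsi phq wfpt vwmob
Hunk 3: at line 9 remove [rzhd,pgjsi] add [qum] -> 14 lines: jyrg fyk vpy xhi ozkp dcvbk hfpmv cmxyz thky ogmjo qum phq wfpt vwmob
Final line count: 14

Answer: 14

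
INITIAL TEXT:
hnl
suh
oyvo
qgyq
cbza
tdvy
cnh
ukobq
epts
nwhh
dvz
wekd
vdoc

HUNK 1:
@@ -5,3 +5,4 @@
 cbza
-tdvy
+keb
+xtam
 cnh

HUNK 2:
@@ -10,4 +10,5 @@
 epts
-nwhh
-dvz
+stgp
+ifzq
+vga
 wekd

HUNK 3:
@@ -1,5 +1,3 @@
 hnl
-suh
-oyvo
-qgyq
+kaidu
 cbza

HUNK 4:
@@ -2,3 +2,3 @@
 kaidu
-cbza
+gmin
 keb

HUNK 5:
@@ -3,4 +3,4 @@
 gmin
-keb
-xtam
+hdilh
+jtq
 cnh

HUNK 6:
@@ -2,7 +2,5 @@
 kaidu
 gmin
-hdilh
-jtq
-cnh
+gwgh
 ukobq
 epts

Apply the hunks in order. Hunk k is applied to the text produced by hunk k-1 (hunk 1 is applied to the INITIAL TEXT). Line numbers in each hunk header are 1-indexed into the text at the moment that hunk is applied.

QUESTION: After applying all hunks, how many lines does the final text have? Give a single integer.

Answer: 11

Derivation:
Hunk 1: at line 5 remove [tdvy] add [keb,xtam] -> 14 lines: hnl suh oyvo qgyq cbza keb xtam cnh ukobq epts nwhh dvz wekd vdoc
Hunk 2: at line 10 remove [nwhh,dvz] add [stgp,ifzq,vga] -> 15 lines: hnl suh oyvo qgyq cbza keb xtam cnh ukobq epts stgp ifzq vga wekd vdoc
Hunk 3: at line 1 remove [suh,oyvo,qgyq] add [kaidu] -> 13 lines: hnl kaidu cbza keb xtam cnh ukobq epts stgp ifzq vga wekd vdoc
Hunk 4: at line 2 remove [cbza] add [gmin] -> 13 lines: hnl kaidu gmin keb xtam cnh ukobq epts stgp ifzq vga wekd vdoc
Hunk 5: at line 3 remove [keb,xtam] add [hdilh,jtq] -> 13 lines: hnl kaidu gmin hdilh jtq cnh ukobq epts stgp ifzq vga wekd vdoc
Hunk 6: at line 2 remove [hdilh,jtq,cnh] add [gwgh] -> 11 lines: hnl kaidu gmin gwgh ukobq epts stgp ifzq vga wekd vdoc
Final line count: 11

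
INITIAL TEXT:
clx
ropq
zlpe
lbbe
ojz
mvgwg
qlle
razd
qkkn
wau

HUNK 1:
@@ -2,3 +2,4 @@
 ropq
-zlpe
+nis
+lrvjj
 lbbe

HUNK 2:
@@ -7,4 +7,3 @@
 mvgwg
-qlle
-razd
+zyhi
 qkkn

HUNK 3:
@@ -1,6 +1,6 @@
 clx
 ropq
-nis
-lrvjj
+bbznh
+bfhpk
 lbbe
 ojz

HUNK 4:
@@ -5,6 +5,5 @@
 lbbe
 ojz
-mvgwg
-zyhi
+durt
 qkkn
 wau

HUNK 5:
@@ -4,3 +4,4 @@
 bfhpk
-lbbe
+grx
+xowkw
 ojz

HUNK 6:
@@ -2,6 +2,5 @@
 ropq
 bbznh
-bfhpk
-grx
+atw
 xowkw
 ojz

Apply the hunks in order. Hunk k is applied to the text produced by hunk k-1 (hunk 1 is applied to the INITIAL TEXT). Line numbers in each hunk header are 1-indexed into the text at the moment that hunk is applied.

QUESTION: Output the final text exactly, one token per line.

Answer: clx
ropq
bbznh
atw
xowkw
ojz
durt
qkkn
wau

Derivation:
Hunk 1: at line 2 remove [zlpe] add [nis,lrvjj] -> 11 lines: clx ropq nis lrvjj lbbe ojz mvgwg qlle razd qkkn wau
Hunk 2: at line 7 remove [qlle,razd] add [zyhi] -> 10 lines: clx ropq nis lrvjj lbbe ojz mvgwg zyhi qkkn wau
Hunk 3: at line 1 remove [nis,lrvjj] add [bbznh,bfhpk] -> 10 lines: clx ropq bbznh bfhpk lbbe ojz mvgwg zyhi qkkn wau
Hunk 4: at line 5 remove [mvgwg,zyhi] add [durt] -> 9 lines: clx ropq bbznh bfhpk lbbe ojz durt qkkn wau
Hunk 5: at line 4 remove [lbbe] add [grx,xowkw] -> 10 lines: clx ropq bbznh bfhpk grx xowkw ojz durt qkkn wau
Hunk 6: at line 2 remove [bfhpk,grx] add [atw] -> 9 lines: clx ropq bbznh atw xowkw ojz durt qkkn wau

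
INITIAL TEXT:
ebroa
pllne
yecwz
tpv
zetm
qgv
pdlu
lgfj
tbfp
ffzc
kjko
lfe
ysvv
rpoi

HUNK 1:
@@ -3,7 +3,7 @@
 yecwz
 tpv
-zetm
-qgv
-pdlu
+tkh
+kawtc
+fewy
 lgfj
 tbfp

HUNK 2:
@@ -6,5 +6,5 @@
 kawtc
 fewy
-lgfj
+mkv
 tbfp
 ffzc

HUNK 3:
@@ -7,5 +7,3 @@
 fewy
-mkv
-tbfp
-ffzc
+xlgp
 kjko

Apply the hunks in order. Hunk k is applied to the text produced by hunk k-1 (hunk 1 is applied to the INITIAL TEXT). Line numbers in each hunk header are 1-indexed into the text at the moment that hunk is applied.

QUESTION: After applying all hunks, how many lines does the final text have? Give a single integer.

Hunk 1: at line 3 remove [zetm,qgv,pdlu] add [tkh,kawtc,fewy] -> 14 lines: ebroa pllne yecwz tpv tkh kawtc fewy lgfj tbfp ffzc kjko lfe ysvv rpoi
Hunk 2: at line 6 remove [lgfj] add [mkv] -> 14 lines: ebroa pllne yecwz tpv tkh kawtc fewy mkv tbfp ffzc kjko lfe ysvv rpoi
Hunk 3: at line 7 remove [mkv,tbfp,ffzc] add [xlgp] -> 12 lines: ebroa pllne yecwz tpv tkh kawtc fewy xlgp kjko lfe ysvv rpoi
Final line count: 12

Answer: 12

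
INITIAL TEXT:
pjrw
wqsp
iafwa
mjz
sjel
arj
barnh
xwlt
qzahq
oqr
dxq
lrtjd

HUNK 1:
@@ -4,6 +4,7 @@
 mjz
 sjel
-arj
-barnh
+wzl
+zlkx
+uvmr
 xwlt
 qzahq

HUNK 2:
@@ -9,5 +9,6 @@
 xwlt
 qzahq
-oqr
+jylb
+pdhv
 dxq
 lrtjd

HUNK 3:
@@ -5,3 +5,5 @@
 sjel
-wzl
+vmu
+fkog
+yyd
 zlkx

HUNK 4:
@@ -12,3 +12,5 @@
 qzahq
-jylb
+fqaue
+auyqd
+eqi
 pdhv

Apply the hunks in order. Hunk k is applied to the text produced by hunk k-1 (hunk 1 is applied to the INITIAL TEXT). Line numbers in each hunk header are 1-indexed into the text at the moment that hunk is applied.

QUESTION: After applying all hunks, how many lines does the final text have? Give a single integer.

Answer: 18

Derivation:
Hunk 1: at line 4 remove [arj,barnh] add [wzl,zlkx,uvmr] -> 13 lines: pjrw wqsp iafwa mjz sjel wzl zlkx uvmr xwlt qzahq oqr dxq lrtjd
Hunk 2: at line 9 remove [oqr] add [jylb,pdhv] -> 14 lines: pjrw wqsp iafwa mjz sjel wzl zlkx uvmr xwlt qzahq jylb pdhv dxq lrtjd
Hunk 3: at line 5 remove [wzl] add [vmu,fkog,yyd] -> 16 lines: pjrw wqsp iafwa mjz sjel vmu fkog yyd zlkx uvmr xwlt qzahq jylb pdhv dxq lrtjd
Hunk 4: at line 12 remove [jylb] add [fqaue,auyqd,eqi] -> 18 lines: pjrw wqsp iafwa mjz sjel vmu fkog yyd zlkx uvmr xwlt qzahq fqaue auyqd eqi pdhv dxq lrtjd
Final line count: 18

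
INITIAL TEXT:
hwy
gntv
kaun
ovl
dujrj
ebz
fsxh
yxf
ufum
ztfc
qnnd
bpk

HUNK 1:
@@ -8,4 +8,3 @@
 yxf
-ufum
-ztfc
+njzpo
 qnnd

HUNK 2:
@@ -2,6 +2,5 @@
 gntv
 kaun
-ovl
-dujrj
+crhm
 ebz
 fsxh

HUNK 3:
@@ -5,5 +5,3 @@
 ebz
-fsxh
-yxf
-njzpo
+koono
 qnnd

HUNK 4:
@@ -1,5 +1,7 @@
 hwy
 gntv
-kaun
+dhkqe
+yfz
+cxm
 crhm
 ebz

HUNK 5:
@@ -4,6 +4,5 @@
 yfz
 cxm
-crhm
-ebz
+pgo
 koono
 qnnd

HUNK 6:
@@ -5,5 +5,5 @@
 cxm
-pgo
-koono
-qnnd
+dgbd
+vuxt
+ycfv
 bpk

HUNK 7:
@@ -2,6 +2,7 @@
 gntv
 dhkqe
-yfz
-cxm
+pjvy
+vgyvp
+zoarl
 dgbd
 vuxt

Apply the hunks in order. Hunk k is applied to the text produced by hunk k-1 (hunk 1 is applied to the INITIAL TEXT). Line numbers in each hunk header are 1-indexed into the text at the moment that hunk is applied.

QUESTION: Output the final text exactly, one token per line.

Hunk 1: at line 8 remove [ufum,ztfc] add [njzpo] -> 11 lines: hwy gntv kaun ovl dujrj ebz fsxh yxf njzpo qnnd bpk
Hunk 2: at line 2 remove [ovl,dujrj] add [crhm] -> 10 lines: hwy gntv kaun crhm ebz fsxh yxf njzpo qnnd bpk
Hunk 3: at line 5 remove [fsxh,yxf,njzpo] add [koono] -> 8 lines: hwy gntv kaun crhm ebz koono qnnd bpk
Hunk 4: at line 1 remove [kaun] add [dhkqe,yfz,cxm] -> 10 lines: hwy gntv dhkqe yfz cxm crhm ebz koono qnnd bpk
Hunk 5: at line 4 remove [crhm,ebz] add [pgo] -> 9 lines: hwy gntv dhkqe yfz cxm pgo koono qnnd bpk
Hunk 6: at line 5 remove [pgo,koono,qnnd] add [dgbd,vuxt,ycfv] -> 9 lines: hwy gntv dhkqe yfz cxm dgbd vuxt ycfv bpk
Hunk 7: at line 2 remove [yfz,cxm] add [pjvy,vgyvp,zoarl] -> 10 lines: hwy gntv dhkqe pjvy vgyvp zoarl dgbd vuxt ycfv bpk

Answer: hwy
gntv
dhkqe
pjvy
vgyvp
zoarl
dgbd
vuxt
ycfv
bpk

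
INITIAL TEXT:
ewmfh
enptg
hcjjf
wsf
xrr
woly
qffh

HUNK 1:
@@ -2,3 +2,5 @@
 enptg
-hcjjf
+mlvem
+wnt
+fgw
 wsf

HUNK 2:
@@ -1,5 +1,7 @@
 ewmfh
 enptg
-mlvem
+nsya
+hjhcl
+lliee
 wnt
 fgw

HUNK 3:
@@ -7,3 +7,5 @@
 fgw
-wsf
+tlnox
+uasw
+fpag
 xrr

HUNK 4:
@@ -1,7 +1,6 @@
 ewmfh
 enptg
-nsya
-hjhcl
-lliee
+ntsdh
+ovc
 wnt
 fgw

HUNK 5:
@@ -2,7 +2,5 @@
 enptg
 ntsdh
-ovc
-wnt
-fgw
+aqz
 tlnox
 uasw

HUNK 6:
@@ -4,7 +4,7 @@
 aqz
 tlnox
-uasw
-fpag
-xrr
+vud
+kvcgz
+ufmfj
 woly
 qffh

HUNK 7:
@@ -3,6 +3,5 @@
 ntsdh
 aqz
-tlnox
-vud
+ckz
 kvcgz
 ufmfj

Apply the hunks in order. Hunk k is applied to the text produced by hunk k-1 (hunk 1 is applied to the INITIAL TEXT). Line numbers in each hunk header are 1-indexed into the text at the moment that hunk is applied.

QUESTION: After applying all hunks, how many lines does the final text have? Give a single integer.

Hunk 1: at line 2 remove [hcjjf] add [mlvem,wnt,fgw] -> 9 lines: ewmfh enptg mlvem wnt fgw wsf xrr woly qffh
Hunk 2: at line 1 remove [mlvem] add [nsya,hjhcl,lliee] -> 11 lines: ewmfh enptg nsya hjhcl lliee wnt fgw wsf xrr woly qffh
Hunk 3: at line 7 remove [wsf] add [tlnox,uasw,fpag] -> 13 lines: ewmfh enptg nsya hjhcl lliee wnt fgw tlnox uasw fpag xrr woly qffh
Hunk 4: at line 1 remove [nsya,hjhcl,lliee] add [ntsdh,ovc] -> 12 lines: ewmfh enptg ntsdh ovc wnt fgw tlnox uasw fpag xrr woly qffh
Hunk 5: at line 2 remove [ovc,wnt,fgw] add [aqz] -> 10 lines: ewmfh enptg ntsdh aqz tlnox uasw fpag xrr woly qffh
Hunk 6: at line 4 remove [uasw,fpag,xrr] add [vud,kvcgz,ufmfj] -> 10 lines: ewmfh enptg ntsdh aqz tlnox vud kvcgz ufmfj woly qffh
Hunk 7: at line 3 remove [tlnox,vud] add [ckz] -> 9 lines: ewmfh enptg ntsdh aqz ckz kvcgz ufmfj woly qffh
Final line count: 9

Answer: 9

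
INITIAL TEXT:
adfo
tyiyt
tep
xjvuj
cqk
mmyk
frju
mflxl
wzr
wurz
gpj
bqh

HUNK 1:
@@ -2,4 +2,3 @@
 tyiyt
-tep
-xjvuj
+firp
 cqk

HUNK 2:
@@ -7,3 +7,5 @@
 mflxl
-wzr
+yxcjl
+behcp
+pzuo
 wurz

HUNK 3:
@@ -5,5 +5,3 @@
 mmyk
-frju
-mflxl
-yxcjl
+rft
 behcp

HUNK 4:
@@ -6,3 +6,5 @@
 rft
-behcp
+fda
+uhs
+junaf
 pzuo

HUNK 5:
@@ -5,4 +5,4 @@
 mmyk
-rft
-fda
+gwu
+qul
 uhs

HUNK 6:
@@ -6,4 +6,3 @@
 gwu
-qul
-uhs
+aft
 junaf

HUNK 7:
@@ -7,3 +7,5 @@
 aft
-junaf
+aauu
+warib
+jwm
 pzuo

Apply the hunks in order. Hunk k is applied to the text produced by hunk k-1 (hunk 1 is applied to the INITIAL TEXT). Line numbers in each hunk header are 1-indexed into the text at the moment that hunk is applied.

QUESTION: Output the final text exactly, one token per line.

Hunk 1: at line 2 remove [tep,xjvuj] add [firp] -> 11 lines: adfo tyiyt firp cqk mmyk frju mflxl wzr wurz gpj bqh
Hunk 2: at line 7 remove [wzr] add [yxcjl,behcp,pzuo] -> 13 lines: adfo tyiyt firp cqk mmyk frju mflxl yxcjl behcp pzuo wurz gpj bqh
Hunk 3: at line 5 remove [frju,mflxl,yxcjl] add [rft] -> 11 lines: adfo tyiyt firp cqk mmyk rft behcp pzuo wurz gpj bqh
Hunk 4: at line 6 remove [behcp] add [fda,uhs,junaf] -> 13 lines: adfo tyiyt firp cqk mmyk rft fda uhs junaf pzuo wurz gpj bqh
Hunk 5: at line 5 remove [rft,fda] add [gwu,qul] -> 13 lines: adfo tyiyt firp cqk mmyk gwu qul uhs junaf pzuo wurz gpj bqh
Hunk 6: at line 6 remove [qul,uhs] add [aft] -> 12 lines: adfo tyiyt firp cqk mmyk gwu aft junaf pzuo wurz gpj bqh
Hunk 7: at line 7 remove [junaf] add [aauu,warib,jwm] -> 14 lines: adfo tyiyt firp cqk mmyk gwu aft aauu warib jwm pzuo wurz gpj bqh

Answer: adfo
tyiyt
firp
cqk
mmyk
gwu
aft
aauu
warib
jwm
pzuo
wurz
gpj
bqh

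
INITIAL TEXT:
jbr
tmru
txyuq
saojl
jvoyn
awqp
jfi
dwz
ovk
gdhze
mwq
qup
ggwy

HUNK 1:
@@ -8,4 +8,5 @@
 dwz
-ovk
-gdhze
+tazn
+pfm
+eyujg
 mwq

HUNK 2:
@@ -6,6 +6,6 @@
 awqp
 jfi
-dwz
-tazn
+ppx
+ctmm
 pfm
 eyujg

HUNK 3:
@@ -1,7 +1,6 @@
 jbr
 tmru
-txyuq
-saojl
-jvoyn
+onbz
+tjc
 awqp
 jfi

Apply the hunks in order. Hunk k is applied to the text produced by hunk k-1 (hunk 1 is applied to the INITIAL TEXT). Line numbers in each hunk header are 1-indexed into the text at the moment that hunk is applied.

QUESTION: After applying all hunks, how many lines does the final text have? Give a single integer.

Answer: 13

Derivation:
Hunk 1: at line 8 remove [ovk,gdhze] add [tazn,pfm,eyujg] -> 14 lines: jbr tmru txyuq saojl jvoyn awqp jfi dwz tazn pfm eyujg mwq qup ggwy
Hunk 2: at line 6 remove [dwz,tazn] add [ppx,ctmm] -> 14 lines: jbr tmru txyuq saojl jvoyn awqp jfi ppx ctmm pfm eyujg mwq qup ggwy
Hunk 3: at line 1 remove [txyuq,saojl,jvoyn] add [onbz,tjc] -> 13 lines: jbr tmru onbz tjc awqp jfi ppx ctmm pfm eyujg mwq qup ggwy
Final line count: 13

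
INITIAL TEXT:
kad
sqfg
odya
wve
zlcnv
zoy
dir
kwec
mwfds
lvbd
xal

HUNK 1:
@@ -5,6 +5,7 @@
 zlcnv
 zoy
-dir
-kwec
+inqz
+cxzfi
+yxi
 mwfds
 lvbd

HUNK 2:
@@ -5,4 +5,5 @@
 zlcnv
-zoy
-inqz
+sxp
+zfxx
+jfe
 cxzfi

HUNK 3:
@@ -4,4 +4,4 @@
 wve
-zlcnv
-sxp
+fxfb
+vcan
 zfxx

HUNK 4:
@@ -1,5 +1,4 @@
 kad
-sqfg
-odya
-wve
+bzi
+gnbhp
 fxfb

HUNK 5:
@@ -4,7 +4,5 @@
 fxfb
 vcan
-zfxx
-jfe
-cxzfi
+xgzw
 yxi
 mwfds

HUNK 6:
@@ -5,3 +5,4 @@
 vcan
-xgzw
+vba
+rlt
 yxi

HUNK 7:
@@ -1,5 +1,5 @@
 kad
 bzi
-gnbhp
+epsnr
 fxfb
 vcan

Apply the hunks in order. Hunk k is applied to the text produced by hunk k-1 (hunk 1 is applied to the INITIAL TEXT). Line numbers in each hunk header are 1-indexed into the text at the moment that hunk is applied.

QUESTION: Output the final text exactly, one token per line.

Answer: kad
bzi
epsnr
fxfb
vcan
vba
rlt
yxi
mwfds
lvbd
xal

Derivation:
Hunk 1: at line 5 remove [dir,kwec] add [inqz,cxzfi,yxi] -> 12 lines: kad sqfg odya wve zlcnv zoy inqz cxzfi yxi mwfds lvbd xal
Hunk 2: at line 5 remove [zoy,inqz] add [sxp,zfxx,jfe] -> 13 lines: kad sqfg odya wve zlcnv sxp zfxx jfe cxzfi yxi mwfds lvbd xal
Hunk 3: at line 4 remove [zlcnv,sxp] add [fxfb,vcan] -> 13 lines: kad sqfg odya wve fxfb vcan zfxx jfe cxzfi yxi mwfds lvbd xal
Hunk 4: at line 1 remove [sqfg,odya,wve] add [bzi,gnbhp] -> 12 lines: kad bzi gnbhp fxfb vcan zfxx jfe cxzfi yxi mwfds lvbd xal
Hunk 5: at line 4 remove [zfxx,jfe,cxzfi] add [xgzw] -> 10 lines: kad bzi gnbhp fxfb vcan xgzw yxi mwfds lvbd xal
Hunk 6: at line 5 remove [xgzw] add [vba,rlt] -> 11 lines: kad bzi gnbhp fxfb vcan vba rlt yxi mwfds lvbd xal
Hunk 7: at line 1 remove [gnbhp] add [epsnr] -> 11 lines: kad bzi epsnr fxfb vcan vba rlt yxi mwfds lvbd xal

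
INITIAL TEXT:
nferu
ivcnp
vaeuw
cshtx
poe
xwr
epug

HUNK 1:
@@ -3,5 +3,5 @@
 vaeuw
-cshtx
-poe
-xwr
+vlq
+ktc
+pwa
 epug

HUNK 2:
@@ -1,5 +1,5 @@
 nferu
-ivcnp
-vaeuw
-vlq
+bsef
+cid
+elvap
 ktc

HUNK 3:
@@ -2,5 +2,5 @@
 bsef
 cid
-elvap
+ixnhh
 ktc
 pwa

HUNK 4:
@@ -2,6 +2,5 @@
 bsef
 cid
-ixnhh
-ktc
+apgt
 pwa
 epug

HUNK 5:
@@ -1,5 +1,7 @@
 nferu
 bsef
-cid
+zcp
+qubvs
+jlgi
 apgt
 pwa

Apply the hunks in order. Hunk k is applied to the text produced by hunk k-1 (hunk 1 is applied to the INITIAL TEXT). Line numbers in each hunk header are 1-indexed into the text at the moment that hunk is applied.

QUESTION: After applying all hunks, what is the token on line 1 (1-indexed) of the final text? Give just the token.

Hunk 1: at line 3 remove [cshtx,poe,xwr] add [vlq,ktc,pwa] -> 7 lines: nferu ivcnp vaeuw vlq ktc pwa epug
Hunk 2: at line 1 remove [ivcnp,vaeuw,vlq] add [bsef,cid,elvap] -> 7 lines: nferu bsef cid elvap ktc pwa epug
Hunk 3: at line 2 remove [elvap] add [ixnhh] -> 7 lines: nferu bsef cid ixnhh ktc pwa epug
Hunk 4: at line 2 remove [ixnhh,ktc] add [apgt] -> 6 lines: nferu bsef cid apgt pwa epug
Hunk 5: at line 1 remove [cid] add [zcp,qubvs,jlgi] -> 8 lines: nferu bsef zcp qubvs jlgi apgt pwa epug
Final line 1: nferu

Answer: nferu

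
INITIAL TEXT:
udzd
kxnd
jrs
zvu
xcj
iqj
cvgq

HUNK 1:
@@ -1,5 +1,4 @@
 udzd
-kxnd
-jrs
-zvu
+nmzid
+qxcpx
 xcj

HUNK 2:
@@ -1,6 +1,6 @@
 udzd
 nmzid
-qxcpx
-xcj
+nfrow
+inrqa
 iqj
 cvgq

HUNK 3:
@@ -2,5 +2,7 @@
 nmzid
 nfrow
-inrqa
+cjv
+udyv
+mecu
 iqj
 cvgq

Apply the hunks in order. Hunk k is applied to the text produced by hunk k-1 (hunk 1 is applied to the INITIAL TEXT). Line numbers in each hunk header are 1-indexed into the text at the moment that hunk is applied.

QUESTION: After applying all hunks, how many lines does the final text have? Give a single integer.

Answer: 8

Derivation:
Hunk 1: at line 1 remove [kxnd,jrs,zvu] add [nmzid,qxcpx] -> 6 lines: udzd nmzid qxcpx xcj iqj cvgq
Hunk 2: at line 1 remove [qxcpx,xcj] add [nfrow,inrqa] -> 6 lines: udzd nmzid nfrow inrqa iqj cvgq
Hunk 3: at line 2 remove [inrqa] add [cjv,udyv,mecu] -> 8 lines: udzd nmzid nfrow cjv udyv mecu iqj cvgq
Final line count: 8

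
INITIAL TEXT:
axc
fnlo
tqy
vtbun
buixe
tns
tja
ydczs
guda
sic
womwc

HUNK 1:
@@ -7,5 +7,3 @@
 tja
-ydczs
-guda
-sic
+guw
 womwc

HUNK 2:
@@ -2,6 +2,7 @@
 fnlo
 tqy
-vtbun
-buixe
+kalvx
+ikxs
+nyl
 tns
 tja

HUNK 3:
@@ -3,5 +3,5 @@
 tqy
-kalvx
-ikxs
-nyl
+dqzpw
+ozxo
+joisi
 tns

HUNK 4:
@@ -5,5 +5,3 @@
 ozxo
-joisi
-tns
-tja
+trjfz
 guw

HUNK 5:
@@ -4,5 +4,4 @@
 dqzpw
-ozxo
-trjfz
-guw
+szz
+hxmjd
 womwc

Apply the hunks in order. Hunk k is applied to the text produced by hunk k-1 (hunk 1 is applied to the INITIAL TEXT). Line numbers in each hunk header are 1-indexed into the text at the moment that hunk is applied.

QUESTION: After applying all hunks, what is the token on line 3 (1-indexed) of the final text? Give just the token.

Answer: tqy

Derivation:
Hunk 1: at line 7 remove [ydczs,guda,sic] add [guw] -> 9 lines: axc fnlo tqy vtbun buixe tns tja guw womwc
Hunk 2: at line 2 remove [vtbun,buixe] add [kalvx,ikxs,nyl] -> 10 lines: axc fnlo tqy kalvx ikxs nyl tns tja guw womwc
Hunk 3: at line 3 remove [kalvx,ikxs,nyl] add [dqzpw,ozxo,joisi] -> 10 lines: axc fnlo tqy dqzpw ozxo joisi tns tja guw womwc
Hunk 4: at line 5 remove [joisi,tns,tja] add [trjfz] -> 8 lines: axc fnlo tqy dqzpw ozxo trjfz guw womwc
Hunk 5: at line 4 remove [ozxo,trjfz,guw] add [szz,hxmjd] -> 7 lines: axc fnlo tqy dqzpw szz hxmjd womwc
Final line 3: tqy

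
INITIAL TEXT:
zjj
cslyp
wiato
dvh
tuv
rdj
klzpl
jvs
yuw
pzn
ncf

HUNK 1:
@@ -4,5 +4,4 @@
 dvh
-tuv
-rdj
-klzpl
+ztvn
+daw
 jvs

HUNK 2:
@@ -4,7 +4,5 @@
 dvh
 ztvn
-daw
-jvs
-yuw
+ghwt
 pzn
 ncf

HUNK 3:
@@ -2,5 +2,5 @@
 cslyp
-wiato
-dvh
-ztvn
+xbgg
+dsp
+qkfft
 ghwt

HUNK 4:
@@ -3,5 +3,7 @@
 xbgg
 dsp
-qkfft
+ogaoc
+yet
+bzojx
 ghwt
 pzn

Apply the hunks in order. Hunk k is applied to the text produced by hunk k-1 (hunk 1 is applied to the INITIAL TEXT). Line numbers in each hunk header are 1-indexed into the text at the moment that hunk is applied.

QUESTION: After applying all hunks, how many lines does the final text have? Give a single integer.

Answer: 10

Derivation:
Hunk 1: at line 4 remove [tuv,rdj,klzpl] add [ztvn,daw] -> 10 lines: zjj cslyp wiato dvh ztvn daw jvs yuw pzn ncf
Hunk 2: at line 4 remove [daw,jvs,yuw] add [ghwt] -> 8 lines: zjj cslyp wiato dvh ztvn ghwt pzn ncf
Hunk 3: at line 2 remove [wiato,dvh,ztvn] add [xbgg,dsp,qkfft] -> 8 lines: zjj cslyp xbgg dsp qkfft ghwt pzn ncf
Hunk 4: at line 3 remove [qkfft] add [ogaoc,yet,bzojx] -> 10 lines: zjj cslyp xbgg dsp ogaoc yet bzojx ghwt pzn ncf
Final line count: 10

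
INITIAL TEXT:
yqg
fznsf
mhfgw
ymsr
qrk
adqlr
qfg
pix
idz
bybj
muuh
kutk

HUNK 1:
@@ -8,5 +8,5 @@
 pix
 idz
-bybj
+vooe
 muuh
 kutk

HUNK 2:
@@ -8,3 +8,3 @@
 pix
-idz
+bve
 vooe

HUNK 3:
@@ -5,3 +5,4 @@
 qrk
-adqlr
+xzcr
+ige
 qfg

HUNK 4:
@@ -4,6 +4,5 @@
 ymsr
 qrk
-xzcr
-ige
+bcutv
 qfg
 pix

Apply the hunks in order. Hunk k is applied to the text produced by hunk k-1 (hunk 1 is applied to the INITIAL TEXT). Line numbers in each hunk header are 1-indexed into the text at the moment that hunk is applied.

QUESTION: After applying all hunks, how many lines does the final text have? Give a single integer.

Answer: 12

Derivation:
Hunk 1: at line 8 remove [bybj] add [vooe] -> 12 lines: yqg fznsf mhfgw ymsr qrk adqlr qfg pix idz vooe muuh kutk
Hunk 2: at line 8 remove [idz] add [bve] -> 12 lines: yqg fznsf mhfgw ymsr qrk adqlr qfg pix bve vooe muuh kutk
Hunk 3: at line 5 remove [adqlr] add [xzcr,ige] -> 13 lines: yqg fznsf mhfgw ymsr qrk xzcr ige qfg pix bve vooe muuh kutk
Hunk 4: at line 4 remove [xzcr,ige] add [bcutv] -> 12 lines: yqg fznsf mhfgw ymsr qrk bcutv qfg pix bve vooe muuh kutk
Final line count: 12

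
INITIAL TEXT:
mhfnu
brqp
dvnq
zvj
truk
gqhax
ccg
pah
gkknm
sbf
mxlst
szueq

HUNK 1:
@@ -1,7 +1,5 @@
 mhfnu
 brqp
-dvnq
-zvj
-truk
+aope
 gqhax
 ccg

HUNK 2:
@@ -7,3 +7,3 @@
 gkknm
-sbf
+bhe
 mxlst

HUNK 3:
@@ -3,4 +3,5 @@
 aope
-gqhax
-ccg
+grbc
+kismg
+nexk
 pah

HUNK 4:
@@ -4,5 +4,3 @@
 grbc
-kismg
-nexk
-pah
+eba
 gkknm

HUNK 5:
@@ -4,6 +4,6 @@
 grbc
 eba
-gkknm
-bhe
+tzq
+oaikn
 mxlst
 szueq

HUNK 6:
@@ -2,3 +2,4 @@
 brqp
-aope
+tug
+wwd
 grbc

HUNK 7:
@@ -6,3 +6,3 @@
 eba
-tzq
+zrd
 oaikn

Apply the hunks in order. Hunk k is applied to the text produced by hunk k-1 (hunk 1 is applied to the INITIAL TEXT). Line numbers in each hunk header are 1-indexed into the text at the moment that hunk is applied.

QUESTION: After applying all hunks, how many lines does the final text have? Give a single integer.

Answer: 10

Derivation:
Hunk 1: at line 1 remove [dvnq,zvj,truk] add [aope] -> 10 lines: mhfnu brqp aope gqhax ccg pah gkknm sbf mxlst szueq
Hunk 2: at line 7 remove [sbf] add [bhe] -> 10 lines: mhfnu brqp aope gqhax ccg pah gkknm bhe mxlst szueq
Hunk 3: at line 3 remove [gqhax,ccg] add [grbc,kismg,nexk] -> 11 lines: mhfnu brqp aope grbc kismg nexk pah gkknm bhe mxlst szueq
Hunk 4: at line 4 remove [kismg,nexk,pah] add [eba] -> 9 lines: mhfnu brqp aope grbc eba gkknm bhe mxlst szueq
Hunk 5: at line 4 remove [gkknm,bhe] add [tzq,oaikn] -> 9 lines: mhfnu brqp aope grbc eba tzq oaikn mxlst szueq
Hunk 6: at line 2 remove [aope] add [tug,wwd] -> 10 lines: mhfnu brqp tug wwd grbc eba tzq oaikn mxlst szueq
Hunk 7: at line 6 remove [tzq] add [zrd] -> 10 lines: mhfnu brqp tug wwd grbc eba zrd oaikn mxlst szueq
Final line count: 10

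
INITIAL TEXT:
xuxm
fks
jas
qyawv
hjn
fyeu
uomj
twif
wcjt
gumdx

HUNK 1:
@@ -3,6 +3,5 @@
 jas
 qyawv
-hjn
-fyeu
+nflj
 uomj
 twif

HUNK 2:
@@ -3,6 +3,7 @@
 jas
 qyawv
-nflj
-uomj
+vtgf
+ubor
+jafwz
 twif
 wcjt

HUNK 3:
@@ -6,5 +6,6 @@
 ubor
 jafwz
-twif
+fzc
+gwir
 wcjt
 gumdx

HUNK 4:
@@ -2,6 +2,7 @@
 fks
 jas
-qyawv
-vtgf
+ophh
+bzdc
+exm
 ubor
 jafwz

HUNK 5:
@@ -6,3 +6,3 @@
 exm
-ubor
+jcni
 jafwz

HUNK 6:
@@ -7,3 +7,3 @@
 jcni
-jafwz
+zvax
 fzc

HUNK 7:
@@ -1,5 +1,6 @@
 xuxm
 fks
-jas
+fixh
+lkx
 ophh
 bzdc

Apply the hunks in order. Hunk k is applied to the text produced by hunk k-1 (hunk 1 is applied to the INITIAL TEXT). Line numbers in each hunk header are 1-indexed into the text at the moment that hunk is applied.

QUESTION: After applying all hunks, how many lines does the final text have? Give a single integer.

Answer: 13

Derivation:
Hunk 1: at line 3 remove [hjn,fyeu] add [nflj] -> 9 lines: xuxm fks jas qyawv nflj uomj twif wcjt gumdx
Hunk 2: at line 3 remove [nflj,uomj] add [vtgf,ubor,jafwz] -> 10 lines: xuxm fks jas qyawv vtgf ubor jafwz twif wcjt gumdx
Hunk 3: at line 6 remove [twif] add [fzc,gwir] -> 11 lines: xuxm fks jas qyawv vtgf ubor jafwz fzc gwir wcjt gumdx
Hunk 4: at line 2 remove [qyawv,vtgf] add [ophh,bzdc,exm] -> 12 lines: xuxm fks jas ophh bzdc exm ubor jafwz fzc gwir wcjt gumdx
Hunk 5: at line 6 remove [ubor] add [jcni] -> 12 lines: xuxm fks jas ophh bzdc exm jcni jafwz fzc gwir wcjt gumdx
Hunk 6: at line 7 remove [jafwz] add [zvax] -> 12 lines: xuxm fks jas ophh bzdc exm jcni zvax fzc gwir wcjt gumdx
Hunk 7: at line 1 remove [jas] add [fixh,lkx] -> 13 lines: xuxm fks fixh lkx ophh bzdc exm jcni zvax fzc gwir wcjt gumdx
Final line count: 13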